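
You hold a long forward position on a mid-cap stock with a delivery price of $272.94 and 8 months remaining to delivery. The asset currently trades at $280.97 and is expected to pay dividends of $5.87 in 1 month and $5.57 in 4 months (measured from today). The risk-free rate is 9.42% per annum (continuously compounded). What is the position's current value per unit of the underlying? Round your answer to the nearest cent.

PV(remaining dividends) I = 5.87·e^(−0.0942·1/12) + 5.57·e^(−0.0942·4/12) = 11.2219
Current forward F = (S − I)·e^(rT) = (280.97 − 11.2219)·e^(0.0942·8/12) = 269.7481 × 1.064814 = 287.2316
Value (long) = (F − K)·e^(−rT) = (287.2316 − 272.94) × 0.939131 = 13.4217
Value = $13.42

$13.42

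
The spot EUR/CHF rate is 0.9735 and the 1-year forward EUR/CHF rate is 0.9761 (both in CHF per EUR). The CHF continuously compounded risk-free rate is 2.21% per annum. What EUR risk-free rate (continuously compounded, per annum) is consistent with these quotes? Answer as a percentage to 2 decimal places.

F = S·e^((r_CHF − r_EUR)T) ⇒ r_EUR = r_CHF − ln(F/S)/T
ln(0.9761/0.9735) = 0.002667; /(1) = 0.002667
r_EUR = 0.0221 − 0.002667 = 0.019433
r_EUR = 1.94%

1.94%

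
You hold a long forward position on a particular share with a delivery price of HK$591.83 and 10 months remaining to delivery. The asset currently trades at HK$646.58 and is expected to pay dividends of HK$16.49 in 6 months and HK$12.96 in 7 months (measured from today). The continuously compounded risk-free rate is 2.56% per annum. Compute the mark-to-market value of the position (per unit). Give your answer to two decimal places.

HK$38.19

PV(remaining dividends) I = 16.49·e^(−0.0256·6/12) + 12.96·e^(−0.0256·7/12) = 29.0482
Current forward F = (S − I)·e^(rT) = (646.58 − 29.0482)·e^(0.0256·10/12) = 617.5318 × 1.021563 = 630.8476
Value (long) = (F − K)·e^(−rT) = (630.8476 − 591.83) × 0.978893 = 38.1941
Value = HK$38.19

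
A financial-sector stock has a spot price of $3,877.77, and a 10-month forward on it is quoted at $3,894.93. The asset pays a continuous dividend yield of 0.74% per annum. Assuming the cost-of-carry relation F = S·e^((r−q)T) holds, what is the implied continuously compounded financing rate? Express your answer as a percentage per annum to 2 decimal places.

From F = S·e^((r−q)T): (r − q) = ln(F/S)/T
ln(3894.93/3877.77) = ln(1.004425) = 0.004415
(r − q) = 0.004415 / (10/12) = 0.005298
r = ln(F/S)/T + q = 0.005298 + 0.0074 = 0.012698
r = 1.27%

1.27%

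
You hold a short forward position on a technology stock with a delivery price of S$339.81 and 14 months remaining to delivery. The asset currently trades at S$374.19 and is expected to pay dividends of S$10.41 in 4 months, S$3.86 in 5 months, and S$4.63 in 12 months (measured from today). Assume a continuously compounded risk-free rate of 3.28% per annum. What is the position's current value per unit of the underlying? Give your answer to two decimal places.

PV(remaining dividends) I = 10.41·e^(−0.0328·4/12) + 3.86·e^(−0.0328·5/12) + 4.63·e^(−0.0328·12/12) = 18.5850
Current forward F = (S − I)·e^(rT) = (374.19 − 18.5850)·e^(0.0328·14/12) = 355.6050 × 1.039008 = 369.4764
Value (long) = (F − K)·e^(−rT) = (369.4764 − 339.81) × 0.962456 = 28.5526
Short position value = −(long value) = -S$28.55

-S$28.55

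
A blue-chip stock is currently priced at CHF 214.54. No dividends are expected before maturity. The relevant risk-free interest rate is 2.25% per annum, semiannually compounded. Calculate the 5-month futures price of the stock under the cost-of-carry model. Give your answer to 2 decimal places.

CHF 216.55

F = S · (1+r/2)^(2T)
= 214.54 × 1.009366
F = CHF 216.55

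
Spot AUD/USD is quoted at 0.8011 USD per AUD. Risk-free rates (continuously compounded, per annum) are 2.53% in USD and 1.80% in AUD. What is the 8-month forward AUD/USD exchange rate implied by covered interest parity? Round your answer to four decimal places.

0.8050

F = S·e^((r_USD − r_AUD)T) = 0.8011 · e^((0.0253 − 0.0180) × 8/12)
= 0.8011 · e^0.004867 = 0.8011 × 1.004879
F = 0.8050 USD per AUD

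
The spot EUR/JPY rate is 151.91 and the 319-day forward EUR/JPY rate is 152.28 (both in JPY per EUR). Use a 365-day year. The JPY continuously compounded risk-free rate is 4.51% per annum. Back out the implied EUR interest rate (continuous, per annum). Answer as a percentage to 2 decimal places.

F = S·e^((r_JPY − r_EUR)T) ⇒ r_EUR = r_JPY − ln(F/S)/T
ln(152.28/151.91) = 0.002433; /(319/365) = 0.002784
r_EUR = 0.0451 − 0.002784 = 0.042316
r_EUR = 4.23%

4.23%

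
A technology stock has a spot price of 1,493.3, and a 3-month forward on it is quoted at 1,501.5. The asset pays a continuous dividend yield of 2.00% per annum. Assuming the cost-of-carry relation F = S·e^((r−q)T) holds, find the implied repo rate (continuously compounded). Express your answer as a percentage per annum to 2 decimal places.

From F = S·e^((r−q)T): (r − q) = ln(F/S)/T
ln(1501.5/1493.3) = ln(1.005491) = 0.005476
(r − q) = 0.005476 / (3/12) = 0.021904
r = ln(F/S)/T + q = 0.021904 + 0.0200 = 0.041904
r = 4.19%

4.19%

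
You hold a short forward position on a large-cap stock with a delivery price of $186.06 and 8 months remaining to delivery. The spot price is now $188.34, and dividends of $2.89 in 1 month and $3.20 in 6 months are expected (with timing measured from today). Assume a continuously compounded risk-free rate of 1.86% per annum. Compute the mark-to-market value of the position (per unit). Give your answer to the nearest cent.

$1.48

PV(remaining dividends) I = 2.89·e^(−0.0186·1/12) + 3.20·e^(−0.0186·6/12) = 6.0559
Current forward F = (S − I)·e^(rT) = (188.34 − 6.0559)·e^(0.0186·8/12) = 182.2841 × 1.012477 = 184.5585
Value (long) = (F − K)·e^(−rT) = (184.5585 − 186.06) × 0.987677 = -1.4830
Short position value = −(long value) = $1.48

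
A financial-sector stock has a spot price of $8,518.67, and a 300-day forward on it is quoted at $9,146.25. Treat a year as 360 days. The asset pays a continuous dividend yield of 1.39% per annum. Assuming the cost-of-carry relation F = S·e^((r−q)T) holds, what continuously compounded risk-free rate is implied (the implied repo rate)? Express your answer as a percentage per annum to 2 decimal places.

From F = S·e^((r−q)T): (r − q) = ln(F/S)/T
ln(9146.25/8518.67) = ln(1.073671) = 0.071084
(r − q) = 0.071084 / (300/360) = 0.085301
r = ln(F/S)/T + q = 0.085301 + 0.0139 = 0.099201
r = 9.92%

9.92%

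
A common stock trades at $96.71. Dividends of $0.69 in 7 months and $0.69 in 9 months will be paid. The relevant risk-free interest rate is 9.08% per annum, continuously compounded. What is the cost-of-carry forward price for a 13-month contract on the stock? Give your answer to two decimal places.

PV(dividends) I = 0.69·e^(−0.0908·7/12) + 0.69·e^(−0.0908·9/12)
I = 0.6544 + 0.6446 = 1.2990
F = (S − I)·e^(rT) = (96.71 − 1.2990) · e^(0.0908·13/12)
= 95.4110 · e^0.098367 = 95.4110 × 1.103368 = $105.27

$105.27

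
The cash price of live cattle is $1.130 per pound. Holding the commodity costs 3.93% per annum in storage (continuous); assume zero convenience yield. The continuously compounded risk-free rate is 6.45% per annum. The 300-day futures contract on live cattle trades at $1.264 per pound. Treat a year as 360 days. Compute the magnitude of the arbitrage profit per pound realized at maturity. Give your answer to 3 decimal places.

$0.032 per pound

Fair futures: F* = S·e^(carry·T), with carry = (r + u) = 0.0645 + 0.0393 = 0.1038
F* = 1.130 · e^(0.1038 × 300/360) = 1.130 · e^0.086500 = 1.130 × 1.090351 = $1.2321
Market $1.264 > fair $1.2321: forward overpriced → cash-and-carry (buy spot, short the forward).
At maturity, profit = |F_mkt − F*| = |1.264 − 1.2321| = $0.032 per pound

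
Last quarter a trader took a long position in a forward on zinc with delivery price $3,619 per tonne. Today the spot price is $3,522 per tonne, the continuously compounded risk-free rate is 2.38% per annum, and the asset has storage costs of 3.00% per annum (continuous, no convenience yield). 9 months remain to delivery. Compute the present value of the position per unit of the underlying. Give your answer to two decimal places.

$47.17 per tonne

Current fair forward for the remaining 9 months: F = S·e^((r + u)·T), (r + u) = 0.0238 + 0.0300 = 0.0538
F = 3522 · e^(0.0538 × 9/12) = 3522 × 1.04117512 = 3667.0188
Value of long forward = (F − K)·e^(−rT) = (3667.0188 − 3619) · e^(−0.0238·9/12)
= 48.0188 × 0.98230837 = 47.17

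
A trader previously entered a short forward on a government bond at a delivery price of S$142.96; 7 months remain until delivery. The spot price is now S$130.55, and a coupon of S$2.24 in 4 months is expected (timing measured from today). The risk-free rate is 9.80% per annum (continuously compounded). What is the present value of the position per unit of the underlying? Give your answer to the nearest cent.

PV(remaining coupons) I = 2.24·e^(−0.0980·4/12) = 2.1680
Current forward F = (S − I)·e^(rT) = (130.55 − 2.1680)·e^(0.0980·7/12) = 128.3820 × 1.058832 = 135.9350
Value (long) = (F − K)·e^(−rT) = (135.9350 − 142.96) × 0.944437 = -6.6347
Short position value = −(long value) = S$6.63

S$6.63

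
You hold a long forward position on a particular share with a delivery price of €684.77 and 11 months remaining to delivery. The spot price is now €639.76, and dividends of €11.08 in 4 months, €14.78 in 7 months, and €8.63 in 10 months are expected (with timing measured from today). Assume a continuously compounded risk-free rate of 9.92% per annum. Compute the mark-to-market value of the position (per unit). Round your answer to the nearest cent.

-€18.10

PV(remaining dividends) I = 11.08·e^(−0.0992·4/12) + 14.78·e^(−0.0992·7/12) + 8.63·e^(−0.0992·10/12) = 32.6139
Current forward F = (S − I)·e^(rT) = (639.76 − 32.6139)·e^(0.0992·11/12) = 607.1461 × 1.095196 = 664.9440
Value (long) = (F − K)·e^(−rT) = (664.9440 − 684.77) × 0.913079 = -18.1027
Value = -€18.10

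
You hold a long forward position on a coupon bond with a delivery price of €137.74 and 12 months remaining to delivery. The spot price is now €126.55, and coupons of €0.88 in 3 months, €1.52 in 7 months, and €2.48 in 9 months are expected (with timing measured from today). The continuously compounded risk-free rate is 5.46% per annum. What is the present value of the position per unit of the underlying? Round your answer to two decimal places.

-€8.59

PV(remaining coupons) I = 0.88·e^(−0.0546·3/12) + 1.52·e^(−0.0546·7/12) + 2.48·e^(−0.0546·9/12) = 4.7209
Current forward F = (S − I)·e^(rT) = (126.55 − 4.7209)·e^(0.0546·12/12) = 121.8291 × 1.056118 = 128.6659
Value (long) = (F − K)·e^(−rT) = (128.6659 − 137.74) × 0.946864 = -8.5919
Value = -€8.59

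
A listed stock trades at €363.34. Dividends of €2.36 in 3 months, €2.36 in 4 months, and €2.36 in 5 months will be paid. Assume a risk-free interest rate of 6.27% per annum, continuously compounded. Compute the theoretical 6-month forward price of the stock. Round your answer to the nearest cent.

PV(dividends) I = 2.36·e^(−0.0627·3/12) + 2.36·e^(−0.0627·4/12) + 2.36·e^(−0.0627·5/12)
I = 2.3233 + 2.3112 + 2.2991 = 6.9336
F = (S − I)·e^(rT) = (363.34 − 6.9336) · e^(0.0627·6/12)
= 356.4064 · e^0.031350 = 356.4064 × 1.031847 = €367.76

€367.76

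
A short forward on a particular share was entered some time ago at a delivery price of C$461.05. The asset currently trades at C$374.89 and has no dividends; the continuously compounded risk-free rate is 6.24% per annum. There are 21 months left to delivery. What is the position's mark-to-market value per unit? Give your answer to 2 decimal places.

Current fair forward for the remaining 21 months: F = S·e^(r·T), r = 0.0624
F = 374.89 · e^(0.0624 × 21/12) = 374.89 × 1.115385 = 418.1467
Value of long forward = (F − K)·e^(−rT) = (418.1467 − 461.05) · e^(−0.0624·21/12)
= -42.9033 × 0.896551 = -38.46
Short position value = −(long value) = C$38.46

C$38.46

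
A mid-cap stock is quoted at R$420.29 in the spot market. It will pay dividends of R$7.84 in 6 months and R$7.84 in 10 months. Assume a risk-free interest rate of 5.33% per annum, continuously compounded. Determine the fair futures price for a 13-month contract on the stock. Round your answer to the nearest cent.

PV(dividends) I = 7.84·e^(−0.0533·6/12) + 7.84·e^(−0.0533·10/12)
I = 7.6338 + 7.4994 = 15.1332
F = (S − I)·e^(rT) = (420.29 − 15.1332) · e^(0.0533·13/12)
= 405.1568 · e^0.057742 = 405.1568 × 1.059442 = R$429.24

R$429.24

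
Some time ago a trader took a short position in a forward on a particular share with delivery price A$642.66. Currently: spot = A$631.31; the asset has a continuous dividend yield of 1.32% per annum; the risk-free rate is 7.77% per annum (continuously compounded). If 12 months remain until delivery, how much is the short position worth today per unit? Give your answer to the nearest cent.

-A$28.42

Current fair forward for the remaining 12 months: F = S·e^((r − q)·T), (r − q) = 0.0777 − 0.0132 = 0.0645
F = 631.31 · e^(0.0645 × 12/12) = 631.31 × 1.066626 = 673.3717
Value of long forward = (F − K)·e^(−rT) = (673.3717 − 642.66) · e^(−0.0777·12/12)
= 30.7117 × 0.925242 = 28.42
Short position value = −(long value) = -A$28.42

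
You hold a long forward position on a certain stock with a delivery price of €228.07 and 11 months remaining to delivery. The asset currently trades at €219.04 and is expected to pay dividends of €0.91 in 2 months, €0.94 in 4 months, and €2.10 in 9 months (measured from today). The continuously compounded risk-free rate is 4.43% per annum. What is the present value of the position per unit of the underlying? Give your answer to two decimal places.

-€3.81

PV(remaining dividends) I = 0.91·e^(−0.0443·2/12) + 0.94·e^(−0.0443·4/12) + 2.10·e^(−0.0443·9/12) = 3.8609
Current forward F = (S − I)·e^(rT) = (219.04 − 3.8609)·e^(0.0443·11/12) = 215.1791 × 1.041444 = 224.0970
Value (long) = (F − K)·e^(−rT) = (224.0970 − 228.07) × 0.960205 = -3.8149
Value = -€3.81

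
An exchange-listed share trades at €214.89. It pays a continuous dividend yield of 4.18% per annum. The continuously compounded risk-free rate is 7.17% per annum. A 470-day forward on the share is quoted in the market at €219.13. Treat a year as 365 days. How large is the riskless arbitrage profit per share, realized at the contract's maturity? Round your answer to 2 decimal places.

€4.19 per share

Fair forward: F* = S·e^(carry·T), with carry = (r − q) = 0.0717 − 0.0418 = 0.0299
F* = 214.89 · e^(0.0299 × 470/365) = 214.89 · e^0.038501 = 214.89 × 1.039252 = €223.3249
Market €219.13 < fair €223.3249: forward underpriced → reverse cash-and-carry (short spot, go long the forward).
At maturity, profit = |F_mkt − F*| = |219.13 − 223.3249| = €4.19 per share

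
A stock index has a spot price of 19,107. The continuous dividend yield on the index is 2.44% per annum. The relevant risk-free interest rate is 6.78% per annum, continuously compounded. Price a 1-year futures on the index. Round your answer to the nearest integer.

F = S·e^((r − q)T) = 19107 · e^((0.0678 − 0.0244) × 12/12)
= 19107 · e^0.043400 = 19107 × 1.044356
F = 19,955

19,955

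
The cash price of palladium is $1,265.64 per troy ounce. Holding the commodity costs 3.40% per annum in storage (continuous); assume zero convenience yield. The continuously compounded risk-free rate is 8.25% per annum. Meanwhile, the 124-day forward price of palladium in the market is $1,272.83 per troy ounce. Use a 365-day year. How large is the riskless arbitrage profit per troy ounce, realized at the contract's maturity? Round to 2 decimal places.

$43.91 per troy ounce

Fair forward: F* = S·e^(carry·T), with carry = (r + u) = 0.0825 + 0.0340 = 0.1165
F* = 1265.64 · e^(0.1165 × 124/365) = 1265.64 · e^0.03957808 = 1265.64 × 1.04037173 = $1316.7361
Market $1272.83 < fair $1316.7361: forward underpriced → reverse cash-and-carry (short spot, go long the forward).
At maturity, profit = |F_mkt − F*| = |1272.83 − 1316.7361| = $43.91 per troy ounce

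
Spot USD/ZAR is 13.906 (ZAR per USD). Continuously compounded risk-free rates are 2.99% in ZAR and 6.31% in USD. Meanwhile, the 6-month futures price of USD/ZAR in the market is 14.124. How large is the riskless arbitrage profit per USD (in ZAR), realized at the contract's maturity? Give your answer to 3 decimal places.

Fair futures: F* = S·e^(carry·T), with carry = (r_ZAR − r_USD) = 0.0299 − 0.0631 = -0.0332
F* = 13.906 · e^(-0.0332 × 6/12) = 13.906 · e^-0.016600 = 13.906 × 0.983537 = 13.6771
Market 14.124 > fair 13.6771: forward overpriced → cash-and-carry (buy spot, short the forward).
At maturity, profit = |F_mkt − F*| = |14.124 − 13.6771| = 0.447 per USD (in ZAR)

0.447 per USD (in ZAR)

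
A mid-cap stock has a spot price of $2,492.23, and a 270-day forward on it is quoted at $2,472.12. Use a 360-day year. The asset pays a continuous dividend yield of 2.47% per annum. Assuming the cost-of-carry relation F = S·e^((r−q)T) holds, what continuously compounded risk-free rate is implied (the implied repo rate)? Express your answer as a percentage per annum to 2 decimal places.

1.39%

From F = S·e^((r−q)T): (r − q) = ln(F/S)/T
ln(2472.12/2492.23) = ln(0.991931) = -0.008102
(r − q) = -0.008102 / (270/360) = -0.010803
r = ln(F/S)/T + q = -0.010803 + 0.0247 = 0.013897
r = 1.39%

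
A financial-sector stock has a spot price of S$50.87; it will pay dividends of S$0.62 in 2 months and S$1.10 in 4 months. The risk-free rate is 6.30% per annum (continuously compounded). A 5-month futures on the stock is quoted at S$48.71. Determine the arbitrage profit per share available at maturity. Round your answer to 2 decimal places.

PV(dividends) I = 0.62·e^(−0.0630·2/12) + 1.10·e^(−0.0630·4/12) = 1.6907
Fair futures F* = (S − I)·e^(rT) = (50.87 − 1.6907)·e^0.026250 = 49.1793 × 1.026598 = 50.4874
Market S$48.71 < fair 50.4874: forward underpriced → reverse cash-and-carry (short the stock, invest proceeds at r, pay the dividends, go long the forward).
Profit at T = |F_mkt − F*| = |48.71 − 50.4874| = S$1.78 per share

S$1.78 per share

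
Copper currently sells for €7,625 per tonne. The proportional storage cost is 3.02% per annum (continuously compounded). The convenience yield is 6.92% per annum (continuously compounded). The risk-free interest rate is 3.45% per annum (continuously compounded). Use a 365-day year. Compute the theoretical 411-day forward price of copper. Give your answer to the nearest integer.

€7,586 per tonne

Net carry = r + u − y = 0.0345 + 0.0302 − 0.0692 = -0.0045
F = S·e^((r+u−y)T) = 7625 · e^(-0.0045 × 411/365) = 7625 · e^-0.005067
= 7625 × 0.994946 = €7,586 per tonne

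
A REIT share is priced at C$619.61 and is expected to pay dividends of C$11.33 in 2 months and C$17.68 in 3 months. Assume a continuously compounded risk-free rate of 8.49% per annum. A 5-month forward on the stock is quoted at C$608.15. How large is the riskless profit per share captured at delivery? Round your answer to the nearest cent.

C$4.27 per share

PV(dividends) I = 11.33·e^(−0.0849·2/12) + 17.68·e^(−0.0849·3/12) = 28.4795
Fair forward F* = (S − I)·e^(rT) = (619.61 − 28.4795)·e^0.035375 = 591.1305 × 1.036008 = 612.4159
Market C$608.15 < fair 612.4159: forward underpriced → reverse cash-and-carry (short the stock, invest proceeds at r, pay the dividends, go long the forward).
Profit at T = |F_mkt − F*| = |608.15 − 612.4159| = C$4.27 per share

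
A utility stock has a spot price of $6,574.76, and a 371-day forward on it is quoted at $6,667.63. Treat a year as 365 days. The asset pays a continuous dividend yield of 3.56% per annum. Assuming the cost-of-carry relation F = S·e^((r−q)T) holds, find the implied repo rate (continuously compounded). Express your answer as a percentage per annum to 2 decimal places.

From F = S·e^((r−q)T): (r − q) = ln(F/S)/T
ln(6667.63/6574.76) = ln(1.014125) = 0.014026
(r − q) = 0.014026 / (371/365) = 0.013799
r = ln(F/S)/T + q = 0.013799 + 0.0356 = 0.049399
r = 4.94%

4.94%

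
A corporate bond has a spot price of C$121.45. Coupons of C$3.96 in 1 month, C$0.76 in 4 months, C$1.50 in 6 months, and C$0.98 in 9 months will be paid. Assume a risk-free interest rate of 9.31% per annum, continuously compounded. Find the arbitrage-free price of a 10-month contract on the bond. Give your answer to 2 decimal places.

C$123.67

PV(coupons) I = 3.96·e^(−0.0931·1/12) + 0.76·e^(−0.0931·4/12) + 1.50·e^(−0.0931·6/12) + 0.98·e^(−0.0931·9/12)
I = 3.9294 + 0.7368 + 1.4318 + 0.9139 = 7.0119
F = (S − I)·e^(rT) = (121.45 − 7.0119) · e^(0.0931·10/12)
= 114.4381 · e^0.077583 = 114.4381 × 1.080672 = C$123.67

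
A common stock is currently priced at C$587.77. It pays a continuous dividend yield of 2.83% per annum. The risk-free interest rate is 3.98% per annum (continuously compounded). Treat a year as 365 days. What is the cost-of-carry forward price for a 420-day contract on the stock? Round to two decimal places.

C$595.60

F = S·e^((r − q)T) = 587.77 · e^((0.0398 − 0.0283) × 420/365)
= 587.77 · e^0.013233 = 587.77 × 1.013321
F = C$595.60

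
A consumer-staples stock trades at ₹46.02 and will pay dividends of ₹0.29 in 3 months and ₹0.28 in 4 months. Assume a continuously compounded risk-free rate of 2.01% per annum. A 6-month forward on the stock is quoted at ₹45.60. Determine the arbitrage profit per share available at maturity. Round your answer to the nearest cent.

PV(dividends) I = 0.29·e^(−0.0201·3/12) + 0.28·e^(−0.0201·4/12) = 0.5667
Fair forward F* = (S − I)·e^(rT) = (46.02 − 0.5667)·e^0.010050 = 45.4533 × 1.010101 = 45.9124
Market ₹45.60 < fair 45.9124: forward underpriced → reverse cash-and-carry (short the stock, invest proceeds at r, pay the dividends, go long the forward).
Profit at T = |F_mkt − F*| = |45.60 − 45.9124| = ₹0.31 per share

₹0.31 per share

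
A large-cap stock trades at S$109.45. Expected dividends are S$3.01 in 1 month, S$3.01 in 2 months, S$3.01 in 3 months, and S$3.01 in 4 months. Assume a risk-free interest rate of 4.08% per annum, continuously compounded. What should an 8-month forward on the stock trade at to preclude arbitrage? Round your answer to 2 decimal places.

PV(dividends) I = 3.01·e^(−0.0408·1/12) + 3.01·e^(−0.0408·2/12) + 3.01·e^(−0.0408·3/12) + 3.01·e^(−0.0408·4/12)
I = 2.9998 + 2.9896 + 2.9795 + 2.9693 = 11.9382
F = (S − I)·e^(rT) = (109.45 − 11.9382) · e^(0.0408·8/12)
= 97.5118 · e^0.027200 = 97.5118 × 1.027573 = S$100.20

S$100.20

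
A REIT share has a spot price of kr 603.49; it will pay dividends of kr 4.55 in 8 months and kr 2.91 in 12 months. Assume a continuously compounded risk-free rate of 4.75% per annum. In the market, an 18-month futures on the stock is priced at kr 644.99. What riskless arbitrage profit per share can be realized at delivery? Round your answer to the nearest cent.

kr 4.65 per share

PV(dividends) I = 4.55·e^(−0.0475·8/12) + 2.91·e^(−0.0475·12/12) = 7.1832
Fair futures F* = (S − I)·e^(rT) = (603.49 − 7.1832)·e^0.071250 = 596.3068 × 1.073850 = 640.3441
Market kr 644.99 > fair 640.3441: forward overpriced → cash-and-carry (borrow at r, buy the stock and collect the dividends, short the forward).
Profit at T = |F_mkt − F*| = |644.99 − 640.3441| = kr 4.65 per share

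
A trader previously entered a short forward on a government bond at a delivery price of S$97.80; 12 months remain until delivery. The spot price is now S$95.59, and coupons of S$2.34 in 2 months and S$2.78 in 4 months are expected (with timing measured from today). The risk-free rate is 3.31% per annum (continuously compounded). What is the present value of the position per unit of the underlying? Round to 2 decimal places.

PV(remaining coupons) I = 2.34·e^(−0.0331·2/12) + 2.78·e^(−0.0331·4/12) = 5.0766
Current forward F = (S − I)·e^(rT) = (95.59 − 5.0766)·e^(0.0331·12/12) = 90.5134 × 1.033654 = 93.5595
Value (long) = (F − K)·e^(−rT) = (93.5595 − 97.80) × 0.967442 = -4.1024
Short position value = −(long value) = S$4.10

S$4.10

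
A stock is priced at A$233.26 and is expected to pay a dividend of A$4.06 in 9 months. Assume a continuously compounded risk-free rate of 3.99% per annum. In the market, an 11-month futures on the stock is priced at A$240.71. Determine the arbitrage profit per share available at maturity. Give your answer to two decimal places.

PV(dividends) I = 4.06·e^(−0.0399·9/12) = 3.9403
Fair futures F* = (S − I)·e^(rT) = (233.26 − 3.9403)·e^0.036575 = 229.3197 × 1.037252 = 237.8623
Market A$240.71 > fair 237.8623: forward overpriced → cash-and-carry (borrow at r, buy the stock and collect the dividends, short the forward).
Profit at T = |F_mkt − F*| = |240.71 − 237.8623| = A$2.85 per share

A$2.85 per share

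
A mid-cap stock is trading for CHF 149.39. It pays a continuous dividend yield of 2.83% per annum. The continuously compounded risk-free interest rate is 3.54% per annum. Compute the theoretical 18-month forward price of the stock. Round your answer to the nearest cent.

CHF 150.99

F = S·e^((r − q)T) = 149.39 · e^((0.0354 − 0.0283) × 18/12)
= 149.39 · e^0.010650 = 149.39 × 1.010707
F = CHF 150.99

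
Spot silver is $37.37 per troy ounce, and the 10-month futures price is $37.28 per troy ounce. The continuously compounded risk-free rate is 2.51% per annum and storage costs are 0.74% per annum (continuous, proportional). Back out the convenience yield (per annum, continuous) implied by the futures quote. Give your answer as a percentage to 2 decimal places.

F = S·e^((r+u−y)T) ⇒ (r+u−y) = ln(F/S)/T
ln(37.28/37.37) = -0.002411; /T ⇒ -0.002893
y = r + u − ln(F/S)/T = 0.0251 + 0.0074 + 0.002893 = 0.035393
y = 3.54%

3.54%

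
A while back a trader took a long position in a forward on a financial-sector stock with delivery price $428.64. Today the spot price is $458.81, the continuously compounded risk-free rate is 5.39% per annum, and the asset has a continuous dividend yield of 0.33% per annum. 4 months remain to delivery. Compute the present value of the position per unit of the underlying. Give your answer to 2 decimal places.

$37.30

Current fair forward for the remaining 4 months: F = S·e^((r − q)·T), (r − q) = 0.0539 − 0.0033 = 0.0506
F = 458.81 · e^(0.0506 × 4/12) = 458.81 × 1.017010 = 466.6144
Value of long forward = (F − K)·e^(−rT) = (466.6144 − 428.64) · e^(−0.0539·4/12)
= 37.9744 × 0.982194 = 37.30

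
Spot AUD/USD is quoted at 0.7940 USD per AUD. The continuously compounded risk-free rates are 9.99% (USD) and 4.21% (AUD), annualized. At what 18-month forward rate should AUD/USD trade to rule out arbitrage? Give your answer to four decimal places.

0.8659

F = S·e^((r_USD − r_AUD)T) = 0.7940 · e^((0.0999 − 0.0421) × 18/12)
= 0.7940 · e^0.086700 = 0.7940 × 1.090569
F = 0.8659 USD per AUD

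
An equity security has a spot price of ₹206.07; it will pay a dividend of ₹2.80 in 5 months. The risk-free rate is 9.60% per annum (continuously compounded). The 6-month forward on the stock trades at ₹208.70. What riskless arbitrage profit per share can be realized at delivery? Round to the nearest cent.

₹4.68 per share

PV(dividends) I = 2.80·e^(−0.0960·5/12) = 2.6902
Fair forward F* = (S − I)·e^(rT) = (206.07 − 2.6902)·e^0.048000 = 203.3798 × 1.049171 = 213.3802
Market ₹208.70 < fair 213.3802: forward underpriced → reverse cash-and-carry (short the stock, invest proceeds at r, pay the dividends, go long the forward).
Profit at T = |F_mkt − F*| = |208.70 − 213.3802| = ₹4.68 per share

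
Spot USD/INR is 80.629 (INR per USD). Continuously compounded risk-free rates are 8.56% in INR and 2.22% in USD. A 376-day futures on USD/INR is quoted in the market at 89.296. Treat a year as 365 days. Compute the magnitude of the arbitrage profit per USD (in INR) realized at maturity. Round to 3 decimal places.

Fair futures: F* = S·e^(carry·T), with carry = (r_INR − r_USD) = 0.0856 − 0.0222 = 0.0634
F* = 80.629 · e^(0.0634 × 376/365) = 80.629 · e^0.065311 = 80.629 × 1.067491 = 86.0707
Market 89.296 > fair 86.0707: forward overpriced → cash-and-carry (buy spot, short the forward).
At maturity, profit = |F_mkt − F*| = |89.296 − 86.0707| = 3.225 per USD (in INR)

3.225 per USD (in INR)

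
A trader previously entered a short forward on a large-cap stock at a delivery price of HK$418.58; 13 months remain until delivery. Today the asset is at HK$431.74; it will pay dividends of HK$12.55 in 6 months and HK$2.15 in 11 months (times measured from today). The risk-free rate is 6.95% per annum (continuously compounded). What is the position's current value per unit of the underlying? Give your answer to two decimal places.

PV(remaining dividends) I = 12.55·e^(−0.0695·6/12) + 2.15·e^(−0.0695·11/12) = 14.1387
Current forward F = (S − I)·e^(rT) = (431.74 − 14.1387)·e^(0.0695·13/12) = 417.6013 × 1.078199 = 450.2573
Value (long) = (F − K)·e^(−rT) = (450.2573 − 418.58) × 0.927473 = 29.3798
Short position value = −(long value) = -HK$29.38

-HK$29.38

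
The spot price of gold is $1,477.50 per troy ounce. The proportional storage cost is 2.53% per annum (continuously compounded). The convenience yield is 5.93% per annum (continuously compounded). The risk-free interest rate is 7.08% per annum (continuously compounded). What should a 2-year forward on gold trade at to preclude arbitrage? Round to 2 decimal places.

Net carry = r + u − y = 0.0708 + 0.0253 − 0.0593 = 0.0368
F = S·e^((r+u−y)T) = 1477.50 · e^(0.0368 × 2) = 1477.50 · e^0.07360000
= 1477.50 × 1.07637617 = $1,590.35 per troy ounce

$1,590.35 per troy ounce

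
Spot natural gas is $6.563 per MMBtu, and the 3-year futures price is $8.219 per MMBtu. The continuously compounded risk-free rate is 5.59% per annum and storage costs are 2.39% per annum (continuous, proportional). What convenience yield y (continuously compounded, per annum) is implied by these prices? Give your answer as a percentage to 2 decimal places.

0.48%

F = S·e^((r+u−y)T) ⇒ (r+u−y) = ln(F/S)/T
ln(8.219/6.563) = 0.225001; /T ⇒ 0.075000
y = r + u − ln(F/S)/T = 0.0559 + 0.0239 − 0.075000 = 0.004800
y = 0.48%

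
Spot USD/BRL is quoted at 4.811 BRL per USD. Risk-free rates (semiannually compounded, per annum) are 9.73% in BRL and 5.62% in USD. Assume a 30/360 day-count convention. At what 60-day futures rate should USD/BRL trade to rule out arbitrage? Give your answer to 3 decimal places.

4.843

By covered interest parity, F = S · (1+r_BRL/2)^(2T) / (1+r_USD/2)^(2T)
= 4.811 × 1.015961 / 1.009280 = 4.811 × 1.006620
F = 4.843 BRL per USD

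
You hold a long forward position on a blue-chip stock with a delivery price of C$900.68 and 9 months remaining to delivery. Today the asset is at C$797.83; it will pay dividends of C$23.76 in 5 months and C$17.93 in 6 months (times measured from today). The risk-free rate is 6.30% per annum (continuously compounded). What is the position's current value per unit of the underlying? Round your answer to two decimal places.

PV(remaining dividends) I = 23.76·e^(−0.0630·5/12) + 17.93·e^(−0.0630·6/12) = 40.5184
Current forward F = (S − I)·e^(rT) = (797.83 − 40.5184)·e^(0.0630·9/12) = 757.3116 × 1.048384 = 793.9534
Value (long) = (F − K)·e^(−rT) = (793.9534 − 900.68) × 0.953849 = -101.8011
Value = -C$101.80

-C$101.80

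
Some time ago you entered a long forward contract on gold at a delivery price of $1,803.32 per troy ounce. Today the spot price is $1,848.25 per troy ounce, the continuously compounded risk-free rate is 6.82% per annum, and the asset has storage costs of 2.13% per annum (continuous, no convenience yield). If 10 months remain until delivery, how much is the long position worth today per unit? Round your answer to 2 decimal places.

$177.66 per troy ounce

Current fair forward for the remaining 10 months: F = S·e^((r + u)·T), (r + u) = 0.0682 + 0.0213 = 0.0895
F = 1848.25 · e^(0.0895 × 10/12) = 1848.25 × 1.07743513 = 1991.3695
Value of long forward = (F − K)·e^(−rT) = (1991.3695 − 1803.32) · e^(−0.0682·10/12)
= 188.0495 × 0.94475151 = 177.66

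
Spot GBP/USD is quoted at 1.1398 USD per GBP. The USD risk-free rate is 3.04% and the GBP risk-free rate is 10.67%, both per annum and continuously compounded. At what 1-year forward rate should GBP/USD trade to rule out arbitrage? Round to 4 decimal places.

1.0561

F = S·e^((r_USD − r_GBP)T) = 1.1398 · e^((0.0304 − 0.1067) × 1)
= 1.1398 · e^-0.076300 = 1.1398 × 0.926538
F = 1.0561 USD per GBP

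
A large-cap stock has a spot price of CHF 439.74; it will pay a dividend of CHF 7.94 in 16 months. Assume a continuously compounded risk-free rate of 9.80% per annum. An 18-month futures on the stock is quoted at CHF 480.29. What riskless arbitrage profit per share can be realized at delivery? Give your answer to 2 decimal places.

CHF 21.01 per share

PV(dividends) I = 7.94·e^(−0.0980·16/12) = 6.9674
Fair futures F* = (S − I)·e^(rT) = (439.74 − 6.9674)·e^0.147000 = 432.7726 × 1.158354 = 501.3039
Market CHF 480.29 < fair 501.3039: forward underpriced → reverse cash-and-carry (short the stock, invest proceeds at r, pay the dividends, go long the forward).
Profit at T = |F_mkt − F*| = |480.29 − 501.3039| = CHF 21.01 per share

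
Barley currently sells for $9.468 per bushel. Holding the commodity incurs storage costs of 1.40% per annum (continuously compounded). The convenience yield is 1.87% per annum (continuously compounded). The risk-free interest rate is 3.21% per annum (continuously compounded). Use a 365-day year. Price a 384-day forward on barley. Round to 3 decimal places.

$9.745 per bushel

Net carry = r + u − y = 0.0321 + 0.0140 − 0.0187 = 0.0274
F = S·e^((r+u−y)T) = 9.468 · e^(0.0274 × 384/365) = 9.468 · e^0.028826
= 9.468 × 1.029245 = $9.745 per bushel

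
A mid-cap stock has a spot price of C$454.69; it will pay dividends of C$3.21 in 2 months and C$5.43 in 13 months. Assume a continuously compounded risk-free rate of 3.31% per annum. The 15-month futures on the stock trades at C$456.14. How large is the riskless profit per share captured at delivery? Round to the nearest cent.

PV(dividends) I = 3.21·e^(−0.0331·2/12) + 5.43·e^(−0.0331·13/12) = 8.4311
Fair futures F* = (S − I)·e^(rT) = (454.69 − 8.4311)·e^0.041375 = 446.2589 × 1.042243 = 465.1102
Market C$456.14 < fair 465.1102: forward underpriced → reverse cash-and-carry (short the stock, invest proceeds at r, pay the dividends, go long the forward).
Profit at T = |F_mkt − F*| = |456.14 − 465.1102| = C$8.97 per share

C$8.97 per share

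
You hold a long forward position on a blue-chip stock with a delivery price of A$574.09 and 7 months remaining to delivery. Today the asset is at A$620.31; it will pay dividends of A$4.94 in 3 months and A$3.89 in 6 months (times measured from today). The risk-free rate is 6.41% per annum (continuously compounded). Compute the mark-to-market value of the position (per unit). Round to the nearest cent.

A$58.66

PV(remaining dividends) I = 4.94·e^(−0.0641·3/12) + 3.89·e^(−0.0641·6/12) = 8.6288
Current forward F = (S − I)·e^(rT) = (620.31 − 8.6288)·e^(0.0641·7/12) = 611.6812 × 1.038100 = 634.9863
Value (long) = (F − K)·e^(−rT) = (634.9863 − 574.09) × 0.963299 = 58.6613
Value = A$58.66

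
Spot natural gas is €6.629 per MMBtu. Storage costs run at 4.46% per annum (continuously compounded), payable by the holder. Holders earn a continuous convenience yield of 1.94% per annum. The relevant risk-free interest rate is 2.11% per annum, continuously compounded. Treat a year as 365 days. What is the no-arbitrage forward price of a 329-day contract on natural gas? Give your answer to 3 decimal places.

€6.912 per MMBtu

Net carry = r + u − y = 0.0211 + 0.0446 − 0.0194 = 0.0463
F = S·e^((r+u−y)T) = 6.629 · e^(0.0463 × 329/365) = 6.629 · e^0.041733
= 6.629 × 1.042616 = €6.912 per MMBtu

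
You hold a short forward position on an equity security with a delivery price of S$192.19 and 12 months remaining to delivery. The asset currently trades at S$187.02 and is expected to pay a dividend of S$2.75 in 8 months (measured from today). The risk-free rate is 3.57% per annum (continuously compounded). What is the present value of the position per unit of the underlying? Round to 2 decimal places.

S$1.12

PV(remaining dividends) I = 2.75·e^(−0.0357·8/12) = 2.6853
Current forward F = (S − I)·e^(rT) = (187.02 − 2.6853)·e^(0.0357·12/12) = 184.3347 × 1.036345 = 191.0343
Value (long) = (F − K)·e^(−rT) = (191.0343 − 192.19) × 0.964930 = -1.1152
Short position value = −(long value) = S$1.12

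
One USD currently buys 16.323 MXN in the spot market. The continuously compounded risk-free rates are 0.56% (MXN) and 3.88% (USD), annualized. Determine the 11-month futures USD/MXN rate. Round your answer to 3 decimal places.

15.834

F = S·e^((r_MXN − r_USD)T) = 16.323 · e^((0.0056 − 0.0388) × 11/12)
= 16.323 · e^-0.030433 = 16.323 × 0.970025
F = 15.834 MXN per USD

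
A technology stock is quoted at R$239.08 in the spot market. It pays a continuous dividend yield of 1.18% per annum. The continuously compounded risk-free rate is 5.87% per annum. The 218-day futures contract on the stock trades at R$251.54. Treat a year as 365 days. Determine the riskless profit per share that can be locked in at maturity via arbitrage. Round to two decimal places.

Fair futures: F* = S·e^(carry·T), with carry = (r − q) = 0.0587 − 0.0118 = 0.0469
F* = 239.08 · e^(0.0469 × 218/365) = 239.08 · e^0.028012 = 239.08 × 1.028408 = R$245.8718
Market R$251.54 > fair R$245.8718: forward overpriced → cash-and-carry (buy spot, short the forward).
At maturity, profit = |F_mkt − F*| = |251.54 − 245.8718| = R$5.67 per share

R$5.67 per share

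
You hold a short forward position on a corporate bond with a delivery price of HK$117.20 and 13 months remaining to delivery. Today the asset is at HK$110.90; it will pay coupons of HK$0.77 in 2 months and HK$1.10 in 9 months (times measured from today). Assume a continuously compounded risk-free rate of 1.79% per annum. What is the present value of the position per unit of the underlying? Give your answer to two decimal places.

HK$5.90

PV(remaining coupons) I = 0.77·e^(−0.0179·2/12) + 1.10·e^(−0.0179·9/12) = 1.8530
Current forward F = (S − I)·e^(rT) = (110.90 − 1.8530)·e^(0.0179·13/12) = 109.0470 × 1.019581 = 111.1822
Value (long) = (F − K)·e^(−rT) = (111.1822 − 117.20) × 0.980795 = -5.9022
Short position value = −(long value) = HK$5.90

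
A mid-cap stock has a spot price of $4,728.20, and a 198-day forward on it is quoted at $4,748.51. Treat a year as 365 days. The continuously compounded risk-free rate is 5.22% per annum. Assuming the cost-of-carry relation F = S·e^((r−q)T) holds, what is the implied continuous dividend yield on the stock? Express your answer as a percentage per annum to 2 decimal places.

4.43%

From F = S·e^((r−q)T): (r − q) = ln(F/S)/T
ln(4748.51/4728.20) = ln(1.004296) = 0.004287
(r − q) = 0.004287 / (198/365) = 0.007903
q = r − ln(F/S)/T = 0.0522 − 0.007903 = 0.044297
q = 4.43%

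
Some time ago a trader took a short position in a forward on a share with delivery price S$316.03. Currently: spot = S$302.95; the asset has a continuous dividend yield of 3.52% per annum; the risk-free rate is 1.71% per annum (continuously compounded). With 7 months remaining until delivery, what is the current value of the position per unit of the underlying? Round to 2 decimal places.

S$16.10

Current fair forward for the remaining 7 months: F = S·e^((r − q)·T), (r − q) = 0.0171 − 0.0352 = -0.0181
F = 302.95 · e^(-0.0181 × 7/12) = 302.95 × 0.989497 = 299.7681
Value of long forward = (F − K)·e^(−rT) = (299.7681 − 316.03) · e^(−0.0171·7/12)
= -16.2619 × 0.990075 = -16.10
Short position value = −(long value) = S$16.10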